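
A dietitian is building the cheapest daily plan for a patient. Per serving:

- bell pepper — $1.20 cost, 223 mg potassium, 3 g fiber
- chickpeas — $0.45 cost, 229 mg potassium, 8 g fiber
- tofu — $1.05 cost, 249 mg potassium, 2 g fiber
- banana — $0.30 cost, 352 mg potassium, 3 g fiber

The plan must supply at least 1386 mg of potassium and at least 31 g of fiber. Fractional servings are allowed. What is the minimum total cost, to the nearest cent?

Minimising a linear cost over {potassium ≥ 1386, fiber ≥ 31, servings ≥ 0} — the optimum is at a vertex, using one or two foods.
bell pepper only: max(1386/223, 31/3) = 10.33 servings → $12.40.
chickpeas only: max(1386/229, 31/8) = 6.052 servings → $2.72.
tofu only: max(1386/249, 31/2) = 15.5 servings → $16.27.
banana only: max(1386/352, 31/3) = 10.33 servings → $3.10.
bell pepper + chickpeas with both tight: 3.636 servings and 2.511 servings → $5.49.
bell pepper + tofu: intersection lies outside the first quadrant.
bell pepper + banana: intersection lies outside the first quadrant.
chickpeas + tofu with both tight: 3.225 servings and 2.6 servings → $4.18.
chickpeas + banana with both tight: 3.172 servings and 1.874 servings → $1.99.
tofu + banana: intersection lies outside the first quadrant.
So the least-cost plan costs $1.99.

$1.99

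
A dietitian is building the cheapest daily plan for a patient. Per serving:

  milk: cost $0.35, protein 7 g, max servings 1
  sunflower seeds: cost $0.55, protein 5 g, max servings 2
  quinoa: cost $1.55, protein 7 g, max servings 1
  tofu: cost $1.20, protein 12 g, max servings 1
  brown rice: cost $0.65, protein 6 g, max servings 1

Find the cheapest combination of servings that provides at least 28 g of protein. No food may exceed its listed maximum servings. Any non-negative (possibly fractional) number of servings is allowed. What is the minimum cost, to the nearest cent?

Cost per g of protein: milk $0.0500, tofu $0.1000, brown rice $0.1083, sunflower seeds $0.1100, quinoa $0.2214.
Take 1 serving of milk: +7.0 g protein for $0.35 (total $0.35, still need 21.0 g).
Take 1 serving of tofu: +12.0 g protein for $1.20 (total $1.55, still need 9.0 g).
Take 1 serving of brown rice: +6.0 g protein for $0.65 (total $2.20, still need 3.0 g).
Take 0.6 servings of sunflower seeds: +3.0 g protein for $0.33 (total $2.53, still need 0.0 g).
Filling from the cheapest source first is optimal under one linear minimum: $2.53.

$2.53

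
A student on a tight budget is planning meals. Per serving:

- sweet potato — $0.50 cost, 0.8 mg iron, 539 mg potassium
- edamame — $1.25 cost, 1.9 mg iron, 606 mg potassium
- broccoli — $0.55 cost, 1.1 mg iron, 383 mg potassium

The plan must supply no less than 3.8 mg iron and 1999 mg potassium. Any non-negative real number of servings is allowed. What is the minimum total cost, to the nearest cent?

$2.16

Minimising a linear cost over {iron ≥ 3.8, potassium ≥ 1999, servings ≥ 0} — the optimum is at a vertex, using one or two foods.
sweet potato only: max(3.8/0.8, 1999/539) = 4.75 servings → $2.38.
edamame only: max(3.8/1.9, 1999/606) = 3.299 servings → $4.12.
broccoli only: max(3.8/1.1, 1999/383) = 5.219 servings → $2.87.
sweet potato + edamame with both tight: 2.773 servings and 0.8326 servings → $2.43.
sweet potato + broccoli with both tight: 2.595 servings and 1.567 servings → $2.16.
edamame + broccoli: intersection lies outside the first quadrant.
Cheapest feasible corner: $2.16.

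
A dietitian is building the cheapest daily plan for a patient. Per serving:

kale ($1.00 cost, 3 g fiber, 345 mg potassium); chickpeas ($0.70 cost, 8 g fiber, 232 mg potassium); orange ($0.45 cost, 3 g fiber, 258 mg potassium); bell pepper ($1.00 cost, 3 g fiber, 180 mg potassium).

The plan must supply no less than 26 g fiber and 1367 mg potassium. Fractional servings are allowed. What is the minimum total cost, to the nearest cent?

Two binding constraints pin down two serving amounts, so the optimal mix uses at most two foods. The candidates are each food alone (scaled to the tighter of fiber/potassium) and each pair with both constraints tight.
kale only: max(26/3, 1367/345) = 8.667 servings → $8.67.
chickpeas only: max(26/8, 1367/232) = 5.892 servings → $4.12.
orange only: max(26/3, 1367/258) = 8.667 servings → $3.90.
bell pepper only: max(26/3, 1367/180) = 8.667 servings → $8.67.
kale + chickpeas with both tight: 2.376 servings and 2.359 servings → $4.03.
kale + orange: the both-tight solution has a negative serving — not a feasible corner.
kale + bell pepper: the both-tight solution has a negative serving — not a feasible corner.
chickpeas + orange with both tight: 1.906 servings and 3.585 servings → $2.95.
chickpeas + bell pepper with both tight: 0.7782 servings and 6.591 servings → $7.14.
orange + bell pepper: intersection lies outside the first quadrant.
So the least-cost plan costs $2.95.

$2.95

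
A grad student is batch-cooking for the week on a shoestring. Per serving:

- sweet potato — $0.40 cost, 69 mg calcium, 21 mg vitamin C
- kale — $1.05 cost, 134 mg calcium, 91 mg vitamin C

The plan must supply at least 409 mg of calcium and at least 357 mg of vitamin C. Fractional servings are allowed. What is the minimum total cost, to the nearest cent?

This is a tiny linear program; its minimum lies at a vertex of the feasible set. List the vertices and price them.
sweet potato only: max(409/69, 357/21) = 17 servings → $6.80.
kale only: max(409/134, 357/91) = 3.923 servings → $4.12.
sweet potato + kale: intersection lies outside the first quadrant.
So the least-cost plan costs $4.12.

$4.12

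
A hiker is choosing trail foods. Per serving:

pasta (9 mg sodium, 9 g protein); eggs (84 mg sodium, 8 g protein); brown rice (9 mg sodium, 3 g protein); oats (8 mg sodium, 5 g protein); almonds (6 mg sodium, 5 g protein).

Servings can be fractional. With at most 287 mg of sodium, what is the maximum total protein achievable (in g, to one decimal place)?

Protein per mg sodium: pasta 1, almonds 0.8333, oats 0.625, brown rice 0.3333, eggs 0.09524.
With no serving limits, spend the whole sodium allowance on pasta: 287 mg / 9 mg × 9 g = 287.0 g.

287.0 g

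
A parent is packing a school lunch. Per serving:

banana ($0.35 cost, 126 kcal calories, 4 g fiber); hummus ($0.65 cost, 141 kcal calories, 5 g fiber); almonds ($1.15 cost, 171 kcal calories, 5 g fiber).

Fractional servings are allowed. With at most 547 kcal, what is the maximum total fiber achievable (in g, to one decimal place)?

19.4 g

Fiber per kcal: hummus 0.03546, banana 0.03175, almonds 0.02924.
With no serving limits, spend the whole calories allowance on hummus: 547 kcal / 141 kcal × 5 g = 19.4 g.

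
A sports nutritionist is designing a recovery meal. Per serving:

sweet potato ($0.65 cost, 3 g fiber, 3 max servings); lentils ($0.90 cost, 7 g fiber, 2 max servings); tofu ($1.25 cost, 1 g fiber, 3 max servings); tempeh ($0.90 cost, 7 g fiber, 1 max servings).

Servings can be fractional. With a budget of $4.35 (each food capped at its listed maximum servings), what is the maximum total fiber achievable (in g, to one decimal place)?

Fiber per dollar: lentils 7.778, tempeh 7.778, sweet potato 4.615, tofu 0.8.
Take 2 servings of lentils: spends $1.80, +14.0 g fiber (running total 14.0 g).
Take 1 serving of tempeh: spends $0.90, +7.0 g fiber (running total 21.0 g).
Take 2.538 servings of sweet potato: spends $1.65, +7.6 g fiber (running total 28.6 g).
Greedy by best ratio exhausts the cost allowance optimally: 28.6 g.

28.6 g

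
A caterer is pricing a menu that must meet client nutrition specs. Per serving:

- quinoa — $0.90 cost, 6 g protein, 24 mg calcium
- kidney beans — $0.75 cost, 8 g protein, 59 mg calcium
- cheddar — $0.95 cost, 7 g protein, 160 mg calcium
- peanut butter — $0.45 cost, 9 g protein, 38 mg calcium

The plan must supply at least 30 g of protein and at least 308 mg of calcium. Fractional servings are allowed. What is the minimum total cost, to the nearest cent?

At the optimum either one food covers both requirements or two foods hit both targets exactly; no other combination can be cheaper.
quinoa only: max(30/6, 308/24) = 12.83 servings → $11.55.
kidney beans only: max(30/8, 308/59) = 5.22 servings → $3.92.
cheddar only: max(30/7, 308/160) = 4.286 servings → $4.07.
peanut butter only: max(30/9, 308/38) = 8.105 servings → $3.65.
quinoa + kidney beans: the both-tight solution has a negative serving — not a feasible corner.
quinoa + cheddar with both tight: 3.338 servings and 1.424 servings → $4.36.
quinoa + peanut butter: intersection lies outside the first quadrant.
kidney beans + cheddar with both tight: 3.05 servings and 0.8005 servings → $3.05.
kidney beans + peanut butter: the both-tight solution has a negative serving — not a feasible corner.
cheddar + peanut butter with both tight: 1.39 servings and 2.252 servings → $2.33.
Cheapest feasible corner: $2.33.

$2.33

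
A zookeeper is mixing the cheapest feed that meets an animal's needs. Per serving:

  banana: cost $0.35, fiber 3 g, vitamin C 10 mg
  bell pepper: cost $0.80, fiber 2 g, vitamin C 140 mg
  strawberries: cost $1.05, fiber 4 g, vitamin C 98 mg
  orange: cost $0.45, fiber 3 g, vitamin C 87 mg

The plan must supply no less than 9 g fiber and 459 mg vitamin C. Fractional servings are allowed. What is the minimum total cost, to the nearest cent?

banana only: max(9/3, 459/10) = 45.9 servings → $16.07.
bell pepper only: max(9/2, 459/140) = 4.5 servings → $3.60.
strawberries only: max(9/4, 459/98) = 4.684 servings → $4.92.
orange only: max(9/3, 459/87) = 5.276 servings → $2.37.
banana + bell pepper with both tight: 0.855 servings and 3.217 servings → $2.87.
banana + strawberries with both targets exact would need a negative amount; discard.
banana + orange: intersection lies outside the first quadrant.
bell pepper + strawberries with both tight: 2.621 servings and 0.9396 servings → $3.08.
bell pepper + orange with both tight: 2.415 servings and 1.39 servings → $2.56.
strawberries + orange: the both-tight solution has a negative serving — not a feasible corner.
Cheapest feasible corner: $2.37.

$2.37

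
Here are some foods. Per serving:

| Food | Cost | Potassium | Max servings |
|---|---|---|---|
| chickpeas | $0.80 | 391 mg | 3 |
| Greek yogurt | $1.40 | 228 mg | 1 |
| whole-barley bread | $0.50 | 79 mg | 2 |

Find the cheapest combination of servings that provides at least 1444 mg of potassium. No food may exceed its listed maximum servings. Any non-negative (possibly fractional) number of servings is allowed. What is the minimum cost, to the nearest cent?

$4.07

Cost per mg of potassium: chickpeas $0.0020, Greek yogurt $0.0061, whole-barley bread $0.0063.
Take 3 servings of chickpeas: +1173.0 mg potassium for $2.40 (total $2.40, still need 271.0 mg).
Take 1 serving of Greek yogurt: +228.0 mg potassium for $1.40 (total $3.80, still need 43.0 mg).
Take 0.5443 servings of whole-barley bread: +43.0 mg potassium for $0.27 (total $4.07, still need 0.0 mg).
Filling from the cheapest source first is optimal under one linear minimum: $4.07.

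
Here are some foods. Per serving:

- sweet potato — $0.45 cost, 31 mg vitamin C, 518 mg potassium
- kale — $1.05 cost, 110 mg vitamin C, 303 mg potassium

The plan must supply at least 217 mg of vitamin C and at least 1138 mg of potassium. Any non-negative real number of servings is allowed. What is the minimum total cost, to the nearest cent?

sweet potato only: max(217/31, 1138/518) = 7 servings → $3.15.
kale only: max(217/110, 1138/303) = 3.756 servings → $3.94.
sweet potato + kale with both tight: 1.249 servings and 1.621 servings → $2.26.
Cheapest feasible corner: $2.26.

$2.26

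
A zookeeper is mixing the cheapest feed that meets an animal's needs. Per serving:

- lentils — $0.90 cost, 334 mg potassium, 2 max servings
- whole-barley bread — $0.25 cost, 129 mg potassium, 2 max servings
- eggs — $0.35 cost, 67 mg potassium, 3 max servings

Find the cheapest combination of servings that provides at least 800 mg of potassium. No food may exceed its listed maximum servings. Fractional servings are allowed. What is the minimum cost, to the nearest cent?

$1.96

Cost per mg of potassium: whole-barley bread $0.0019, lentils $0.0027, eggs $0.0052.
Take 2 servings of whole-barley bread: +258.0 mg potassium for $0.50 (total $0.50, still need 542.0 mg).
Take 1.623 servings of lentils: +542.0 mg potassium for $1.46 (total $1.96, still need 0.0 mg).
Greedy by cheapest-per-mg is optimal for a single linear constraint, so the minimum cost is $1.96.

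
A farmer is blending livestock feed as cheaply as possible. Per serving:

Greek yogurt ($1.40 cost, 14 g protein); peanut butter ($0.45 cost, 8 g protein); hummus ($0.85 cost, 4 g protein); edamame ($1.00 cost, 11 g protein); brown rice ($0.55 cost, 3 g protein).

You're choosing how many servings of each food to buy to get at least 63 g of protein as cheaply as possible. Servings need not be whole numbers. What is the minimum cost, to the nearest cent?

Cost per g of protein: peanut butter $0.0563, edamame $0.0909, Greek yogurt $0.1000, brown rice $0.1833, hummus $0.2125.
With no serving limits, use only peanut butter: 63 g / 8 g = 7.875 servings × $0.45 = $3.54.

$3.54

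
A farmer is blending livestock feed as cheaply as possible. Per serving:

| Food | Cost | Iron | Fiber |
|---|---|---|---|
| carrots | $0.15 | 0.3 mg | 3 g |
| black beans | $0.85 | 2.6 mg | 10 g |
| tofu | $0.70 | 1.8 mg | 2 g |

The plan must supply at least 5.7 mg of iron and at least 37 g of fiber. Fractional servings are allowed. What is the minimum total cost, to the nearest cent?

$2.29

An LP optimum is at a vertex; with two nutrient constraints at most two foods are used. Check each candidate.
carrots only: max(5.7/0.3, 37/3) = 19 servings → $2.85.
black beans only: max(5.7/2.6, 37/10) = 3.7 servings → $3.15.
tofu only: max(5.7/1.8, 37/2) = 18.5 servings → $12.95.
carrots + black beans with both tight: 8.167 servings and 1.25 servings → $2.29.
carrots + tofu with both tight: 11.5 servings and 1.25 servings → $2.60.
black beans + tofu with both targets exact would need a negative amount; discard.
So the least-cost plan costs $2.29.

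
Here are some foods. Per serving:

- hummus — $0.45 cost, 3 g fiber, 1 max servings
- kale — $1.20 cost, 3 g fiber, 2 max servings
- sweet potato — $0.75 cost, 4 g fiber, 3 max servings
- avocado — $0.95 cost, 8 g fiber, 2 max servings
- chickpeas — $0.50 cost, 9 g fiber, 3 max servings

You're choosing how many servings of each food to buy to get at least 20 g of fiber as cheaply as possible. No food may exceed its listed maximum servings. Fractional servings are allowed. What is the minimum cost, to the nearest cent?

Cost per g of fiber: chickpeas $0.0556, avocado $0.1187, hummus $0.1500, sweet potato $0.1875, kale $0.4000.
Take 2.222 servings of chickpeas: +20.0 g fiber for $1.11 (total $1.11, still need 0.0 g).
Filling from the cheapest source first is optimal under one linear minimum: $1.11.

$1.11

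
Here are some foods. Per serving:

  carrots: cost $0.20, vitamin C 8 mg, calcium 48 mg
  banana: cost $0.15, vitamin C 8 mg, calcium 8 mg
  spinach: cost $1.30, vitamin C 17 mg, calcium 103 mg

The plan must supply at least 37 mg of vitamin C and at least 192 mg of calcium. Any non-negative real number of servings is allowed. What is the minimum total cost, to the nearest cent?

carrots only: max(37/8, 192/48) = 4.625 servings → $0.93.
banana only: max(37/8, 192/8) = 24 servings → $3.60.
spinach only: max(37/17, 192/103) = 2.176 servings → $2.83.
carrots + banana with both tight: 3.875 servings and 0.75 servings → $0.89.
carrots + spinach: intersection lies outside the first quadrant.
banana + spinach with both tight: 0.7951 servings and 1.802 servings → $2.46.
The minimum over all feasible corners is $0.89.

$0.89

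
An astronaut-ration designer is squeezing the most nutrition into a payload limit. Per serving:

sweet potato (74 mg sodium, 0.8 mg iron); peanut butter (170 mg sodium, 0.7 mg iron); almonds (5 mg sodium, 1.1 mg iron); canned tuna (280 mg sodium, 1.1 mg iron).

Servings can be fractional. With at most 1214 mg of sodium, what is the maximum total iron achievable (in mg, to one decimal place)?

Iron per mg sodium: almonds 0.22, sweet potato 0.01081, peanut butter 0.004118, canned tuna 0.003929.
With no serving limits, spend the whole sodium allowance on almonds: 1214 mg / 5 mg × 1.1 mg = 267.1 mg.

267.1 mg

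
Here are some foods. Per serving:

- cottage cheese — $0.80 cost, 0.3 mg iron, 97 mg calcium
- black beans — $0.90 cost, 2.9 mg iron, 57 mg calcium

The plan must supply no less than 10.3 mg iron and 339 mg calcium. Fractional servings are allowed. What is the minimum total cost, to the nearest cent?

Check every corner: each single food scaled to meet both minima, and each pair solved so both constraints bind.
cottage cheese only: max(10.3/0.3, 339/97) = 34.33 servings → $27.47.
black beans only: max(10.3/2.9, 339/57) = 5.947 servings → $5.35.
cottage cheese + black beans with both tight: 1.499 servings and 3.397 servings → $4.26.
So the least-cost plan costs $4.26.

$4.26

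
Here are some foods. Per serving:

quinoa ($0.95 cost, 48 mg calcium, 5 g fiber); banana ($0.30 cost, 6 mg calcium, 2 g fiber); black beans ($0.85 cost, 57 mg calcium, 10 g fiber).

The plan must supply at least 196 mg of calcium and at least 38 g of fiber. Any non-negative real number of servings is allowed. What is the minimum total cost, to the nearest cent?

A basic optimal solution has at most two foods positive. Try each food alone and each pair with both targets met exactly.
quinoa only: max(196/48, 38/5) = 7.6 servings → $7.22.
banana only: max(196/6, 38/2) = 32.67 servings → $9.80.
black beans only: max(196/57, 38/10) = 3.8 servings → $3.23.
quinoa + banana with both tight: 2.485 servings and 12.79 servings → $6.20.
quinoa + black beans: intersection lies outside the first quadrant.
banana + black beans with both tight: 3.815 servings and 3.037 servings → $3.73.
Cheapest feasible corner: $3.23.

$3.23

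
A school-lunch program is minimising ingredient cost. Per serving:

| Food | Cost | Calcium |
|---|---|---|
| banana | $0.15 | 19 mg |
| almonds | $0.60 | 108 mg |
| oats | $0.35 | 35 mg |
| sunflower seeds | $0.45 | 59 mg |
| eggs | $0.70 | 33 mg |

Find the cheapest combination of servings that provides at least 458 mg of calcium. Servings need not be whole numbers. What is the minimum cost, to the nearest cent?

Cost per mg of calcium: almonds $0.0056, sunflower seeds $0.0076, banana $0.0079, oats $0.0100, eggs $0.0212.
With no serving limits, use only almonds: 458 mg / 108 mg = 4.241 servings × $0.60 = $2.54.

$2.54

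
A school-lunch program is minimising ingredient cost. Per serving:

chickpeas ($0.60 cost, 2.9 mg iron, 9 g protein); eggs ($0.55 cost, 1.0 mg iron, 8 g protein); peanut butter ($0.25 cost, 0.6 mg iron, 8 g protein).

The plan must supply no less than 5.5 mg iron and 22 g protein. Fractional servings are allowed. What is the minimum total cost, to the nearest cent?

Minimising a linear cost over {iron ≥ 5.5, protein ≥ 22, servings ≥ 0} — the optimum is at a vertex, using one or two foods.
chickpeas only: max(5.5/2.9, 22/9) = 2.444 servings → $1.47.
eggs only: max(5.5/1.0, 22/8) = 5.5 servings → $3.02.
peanut butter only: max(5.5/0.6, 22/8) = 9.167 servings → $2.29.
chickpeas + eggs with both tight: 1.549 servings and 1.007 servings → $1.48.
chickpeas + peanut butter with both tight: 1.73 servings and 0.8034 servings → $1.24.
eggs + peanut butter with both targets exact would need a negative amount; discard.
So the least-cost plan costs $1.24.

$1.24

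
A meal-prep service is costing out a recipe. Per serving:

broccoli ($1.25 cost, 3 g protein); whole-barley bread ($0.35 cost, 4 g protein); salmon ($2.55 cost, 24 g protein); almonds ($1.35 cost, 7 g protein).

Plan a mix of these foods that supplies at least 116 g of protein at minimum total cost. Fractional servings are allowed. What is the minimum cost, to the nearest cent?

Cost per g of protein: whole-barley bread $0.0875, salmon $0.1062, almonds $0.1929, broccoli $0.4167.
With no serving limits, use only whole-barley bread: 116 g / 4 g = 29 servings × $0.35 = $10.15.

$10.15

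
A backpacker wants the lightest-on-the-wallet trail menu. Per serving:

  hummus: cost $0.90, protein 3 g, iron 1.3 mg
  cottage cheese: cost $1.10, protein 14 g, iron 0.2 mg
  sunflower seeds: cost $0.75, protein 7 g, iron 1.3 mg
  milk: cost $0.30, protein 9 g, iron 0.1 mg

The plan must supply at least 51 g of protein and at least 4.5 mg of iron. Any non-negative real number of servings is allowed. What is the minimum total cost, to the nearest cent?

$3.36

Minimising a linear cost over {protein ≥ 51, iron ≥ 4.5, servings ≥ 0} — the optimum is at a vertex, using one or two foods.
hummus only: max(51/3, 4.5/1.3) = 17 servings → $15.30.
cottage cheese only: max(51/14, 4.5/0.2) = 22.5 servings → $24.75.
sunflower seeds only: max(51/7, 4.5/1.3) = 7.286 servings → $5.46.
milk only: max(51/9, 4.5/0.1) = 45 servings → $13.50.
hummus + cottage cheese with both tight: 3 servings and 3 servings → $6.00.
hummus + sunflower seeds with both targets exact would need a negative amount; discard.
hummus + milk with both tight: 3.105 servings and 4.632 servings → $4.18.
cottage cheese + sunflower seeds with both tight: 2.071 servings and 3.143 servings → $4.64.
cottage cheese + milk with both targets exact would need a negative amount; discard.
sunflower seeds + milk with both tight: 3.218 servings and 3.164 servings → $3.36.
Cheapest feasible corner: $3.36.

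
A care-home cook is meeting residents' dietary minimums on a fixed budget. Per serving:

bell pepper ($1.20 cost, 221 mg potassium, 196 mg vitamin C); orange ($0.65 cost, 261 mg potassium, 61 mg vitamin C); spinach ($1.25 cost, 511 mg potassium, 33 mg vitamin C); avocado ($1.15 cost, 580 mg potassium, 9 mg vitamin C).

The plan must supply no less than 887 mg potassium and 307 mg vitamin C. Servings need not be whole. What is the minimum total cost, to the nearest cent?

The cheapest plan sits at a corner of the feasible region — with two constraints it uses at most two foods.
bell pepper only: max(887/221, 307/196) = 4.014 servings → $4.82.
orange only: max(887/261, 307/61) = 5.033 servings → $3.27.
spinach only: max(887/511, 307/33) = 9.303 servings → $11.63.
avocado only: max(887/580, 307/9) = 34.11 servings → $39.23.
bell pepper + orange with both tight: 0.6906 servings and 2.814 servings → $2.66.
bell pepper + spinach with both tight: 1.374 servings and 1.142 servings → $3.08.
bell pepper + avocado with both tight: 1.523 servings and 0.9491 servings → $2.92.
orange + spinach: intersection lies outside the first quadrant.
orange + avocado with both targets exact would need a negative amount; discard.
spinach + avocado: the both-tight solution has a negative serving — not a feasible corner.
Cheapest feasible corner: $2.66.

$2.66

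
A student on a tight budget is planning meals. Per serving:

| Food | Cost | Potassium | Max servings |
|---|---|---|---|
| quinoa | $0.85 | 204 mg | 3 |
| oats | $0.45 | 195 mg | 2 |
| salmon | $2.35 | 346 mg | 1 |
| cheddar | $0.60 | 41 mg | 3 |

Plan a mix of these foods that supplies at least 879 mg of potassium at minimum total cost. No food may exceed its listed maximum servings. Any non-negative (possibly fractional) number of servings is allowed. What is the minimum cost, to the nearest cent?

$2.94

Cost per mg of potassium: oats $0.0023, quinoa $0.0042, salmon $0.0068, cheddar $0.0146.
Take 2 servings of oats: +390.0 mg potassium for $0.90 (total $0.90, still need 489.0 mg).
Take 2.397 servings of quinoa: +489.0 mg potassium for $2.04 (total $2.94, still need 0.0 mg).
Filling from the cheapest source first is optimal under one linear minimum: $2.94.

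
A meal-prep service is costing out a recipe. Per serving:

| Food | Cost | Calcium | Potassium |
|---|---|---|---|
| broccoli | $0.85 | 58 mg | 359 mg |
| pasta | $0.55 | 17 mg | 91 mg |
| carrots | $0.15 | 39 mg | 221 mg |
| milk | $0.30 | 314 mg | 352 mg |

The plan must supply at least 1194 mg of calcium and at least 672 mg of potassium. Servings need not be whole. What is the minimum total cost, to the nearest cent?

$1.14

Check every corner: each single food scaled to meet both minima, and each pair solved so both constraints bind.
broccoli only: max(1194/58, 672/359) = 20.59 servings → $17.50.
pasta only: max(1194/17, 672/91) = 70.24 servings → $38.63.
carrots only: max(1194/39, 672/221) = 30.62 servings → $4.59.
milk only: max(1194/314, 672/352) = 3.803 servings → $1.14.
broccoli + pasta: intersection lies outside the first quadrant.
broccoli + carrots with both targets exact would need a negative amount; discard.
broccoli + milk with both targets exact would need a negative amount; discard.
pasta + carrots with both targets exact would need a negative amount; discard.
pasta + milk: the both-tight solution has a negative serving — not a feasible corner.
carrots + milk: the both-tight solution has a negative serving — not a feasible corner.
Cheapest feasible corner: $1.14.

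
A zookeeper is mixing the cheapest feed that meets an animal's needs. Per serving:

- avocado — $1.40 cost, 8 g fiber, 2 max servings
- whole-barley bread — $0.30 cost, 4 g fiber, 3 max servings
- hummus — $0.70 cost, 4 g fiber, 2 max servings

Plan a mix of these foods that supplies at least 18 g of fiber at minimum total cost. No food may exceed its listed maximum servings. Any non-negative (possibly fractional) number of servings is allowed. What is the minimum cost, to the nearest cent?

$1.95

Cost per g of fiber: whole-barley bread $0.0750, avocado $0.1750, hummus $0.1750.
Take 3 servings of whole-barley bread: +12.0 g fiber for $0.90 (total $0.90, still need 6.0 g).
Take 0.75 servings of avocado: +6.0 g fiber for $1.05 (total $1.95, still need 0.0 g).
Filling from the cheapest source first is optimal under one linear minimum: $1.95.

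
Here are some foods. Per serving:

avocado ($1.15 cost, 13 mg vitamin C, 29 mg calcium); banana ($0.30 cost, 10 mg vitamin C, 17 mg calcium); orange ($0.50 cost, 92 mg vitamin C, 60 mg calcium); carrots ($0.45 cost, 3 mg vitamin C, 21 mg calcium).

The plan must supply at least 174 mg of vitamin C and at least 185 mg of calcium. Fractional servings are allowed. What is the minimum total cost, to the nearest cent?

Two binding constraints pin down two serving amounts, so the optimal mix uses at most two foods. The candidates are each food alone (scaled to the tighter of vitamin C/calcium) and each pair with both constraints tight.
avocado only: max(174/13, 185/29) = 13.38 servings → $15.39.
banana only: max(174/10, 185/17) = 17.4 servings → $5.22.
orange only: max(174/92, 185/60) = 3.083 servings → $1.54.
carrots only: max(174/3, 185/21) = 58 servings → $26.10.
avocado + banana: intersection lies outside the first quadrant.
avocado + orange with both tight: 3.485 servings and 1.399 servings → $4.71.
avocado + carrots with both targets exact would need a negative amount; discard.
banana + orange with both tight: 6.826 servings and 1.149 servings → $2.62.
banana + carrots: the both-tight solution has a negative serving — not a feasible corner.
orange + carrots with both tight: 1.769 servings and 3.756 servings → $2.57.
Cheapest feasible corner: $1.54.

$1.54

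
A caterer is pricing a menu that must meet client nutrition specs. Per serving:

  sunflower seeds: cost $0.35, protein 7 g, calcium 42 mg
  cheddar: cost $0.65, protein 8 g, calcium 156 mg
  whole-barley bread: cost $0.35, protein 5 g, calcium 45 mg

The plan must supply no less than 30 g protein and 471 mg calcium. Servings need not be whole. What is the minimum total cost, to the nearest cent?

$2.17

The cheapest plan sits at a corner of the feasible region — with two constraints it uses at most two foods.
sunflower seeds only: max(30/7, 471/42) = 11.21 servings → $3.92.
cheddar only: max(30/8, 471/156) = 3.75 servings → $2.44.
whole-barley bread only: max(30/5, 471/45) = 10.47 servings → $3.66.
sunflower seeds + cheddar with both tight: 1.206 servings and 2.694 servings → $2.17.
sunflower seeds + whole-barley bread with both targets exact would need a negative amount; discard.
cheddar + whole-barley bread with both tight: 2.393 servings and 2.171 servings → $2.32.
So the least-cost plan costs $2.17.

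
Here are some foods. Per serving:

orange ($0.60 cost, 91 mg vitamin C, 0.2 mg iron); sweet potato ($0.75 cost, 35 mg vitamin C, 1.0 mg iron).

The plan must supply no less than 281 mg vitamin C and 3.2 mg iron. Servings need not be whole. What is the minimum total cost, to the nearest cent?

$3.31

For a min-cost LP with two ≥-constraints, a basic feasible solution has at most two positive variables.
orange only: max(281/91, 3.2/0.2) = 16 servings → $9.60.
sweet potato only: max(281/35, 3.2/1.0) = 8.029 servings → $6.02.
orange + sweet potato with both tight: 2.012 servings and 2.798 servings → $3.31.
So the least-cost plan costs $3.31.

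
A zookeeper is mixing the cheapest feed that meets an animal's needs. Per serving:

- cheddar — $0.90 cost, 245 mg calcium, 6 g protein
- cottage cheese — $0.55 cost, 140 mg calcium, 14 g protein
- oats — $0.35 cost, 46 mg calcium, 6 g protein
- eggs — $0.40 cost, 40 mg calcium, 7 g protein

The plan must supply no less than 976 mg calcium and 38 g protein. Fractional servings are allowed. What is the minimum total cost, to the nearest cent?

Check every corner: each single food scaled to meet both minima, and each pair solved so both constraints bind.
cheddar only: max(976/245, 38/6) = 6.333 servings → $5.70.
cottage cheese only: max(976/140, 38/14) = 6.971 servings → $3.83.
oats only: max(976/46, 38/6) = 21.22 servings → $7.43.
eggs only: max(976/40, 38/7) = 24.4 servings → $9.76.
cheddar + cottage cheese with both tight: 3.222 servings and 1.334 servings → $3.63.
cheddar + oats with both tight: 3.441 servings and 2.893 servings → $4.11.
cheddar + eggs with both tight: 3.601 servings and 2.342 servings → $4.18.
cottage cheese + oats: the both-tight solution has a negative serving — not a feasible corner.
cottage cheese + eggs: intersection lies outside the first quadrant.
oats + eggs: the both-tight solution has a negative serving — not a feasible corner.
The minimum over all feasible corners is $3.63.

$3.63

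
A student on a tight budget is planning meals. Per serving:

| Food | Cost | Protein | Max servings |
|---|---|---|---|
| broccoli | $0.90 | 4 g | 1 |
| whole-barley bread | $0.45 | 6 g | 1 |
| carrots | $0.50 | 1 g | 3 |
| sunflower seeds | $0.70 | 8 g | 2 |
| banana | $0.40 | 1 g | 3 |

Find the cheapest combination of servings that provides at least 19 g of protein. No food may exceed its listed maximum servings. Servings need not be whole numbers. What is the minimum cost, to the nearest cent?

$1.59

Cost per g of protein: whole-barley bread $0.0750, sunflower seeds $0.0875, broccoli $0.2250, banana $0.4000, carrots $0.5000.
Take 1 serving of whole-barley bread: +6.0 g protein for $0.45 (total $0.45, still need 13.0 g).
Take 1.625 servings of sunflower seeds: +13.0 g protein for $1.14 (total $1.59, still need 0.0 g).
Greedy by cheapest-per-g is optimal for a single linear constraint, so the minimum cost is $1.59.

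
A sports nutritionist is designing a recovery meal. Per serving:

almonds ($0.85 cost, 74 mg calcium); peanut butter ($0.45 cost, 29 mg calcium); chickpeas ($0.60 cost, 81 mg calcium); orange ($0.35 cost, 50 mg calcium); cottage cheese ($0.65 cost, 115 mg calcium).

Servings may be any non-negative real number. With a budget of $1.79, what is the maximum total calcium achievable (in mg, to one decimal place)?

316.7 mg

Calcium per dollar: cottage cheese 176.9, orange 142.9, chickpeas 135, almonds 87.06, peanut butter 64.44.
With no serving limits, spend the whole cost allowance on cottage cheese: $1.79 / $0.65 × 115 mg = 316.7 mg.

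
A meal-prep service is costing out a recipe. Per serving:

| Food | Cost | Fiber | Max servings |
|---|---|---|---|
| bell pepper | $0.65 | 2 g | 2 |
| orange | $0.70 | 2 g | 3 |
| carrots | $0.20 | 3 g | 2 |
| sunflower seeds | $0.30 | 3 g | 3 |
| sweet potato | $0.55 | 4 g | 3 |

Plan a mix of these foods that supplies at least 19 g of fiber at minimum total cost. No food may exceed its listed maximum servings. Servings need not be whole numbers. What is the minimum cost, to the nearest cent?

$1.85

Cost per g of fiber: carrots $0.0667, sunflower seeds $0.1000, sweet potato $0.1375, bell pepper $0.3250, orange $0.3500.
Take 2 servings of carrots: +6.0 g fiber for $0.40 (total $0.40, still need 13.0 g).
Take 3 servings of sunflower seeds: +9.0 g fiber for $0.90 (total $1.30, still need 4.0 g).
Take 1 serving of sweet potato: +4.0 g fiber for $0.55 (total $1.85, still need 0.0 g).
Greedy by cheapest-per-g is optimal for a single linear constraint, so the minimum cost is $1.85.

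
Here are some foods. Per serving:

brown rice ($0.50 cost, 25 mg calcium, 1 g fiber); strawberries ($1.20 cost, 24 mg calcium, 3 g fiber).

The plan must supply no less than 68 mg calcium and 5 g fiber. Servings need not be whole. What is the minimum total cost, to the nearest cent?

Compare the cost at each extreme point of the feasible region.
brown rice only: max(68/25, 5/1) = 5 servings → $2.50.
strawberries only: max(68/24, 5/3) = 2.833 servings → $3.40.
brown rice + strawberries with both tight: 1.647 servings and 1.118 servings → $2.16.
The minimum over all feasible corners is $2.16.

$2.16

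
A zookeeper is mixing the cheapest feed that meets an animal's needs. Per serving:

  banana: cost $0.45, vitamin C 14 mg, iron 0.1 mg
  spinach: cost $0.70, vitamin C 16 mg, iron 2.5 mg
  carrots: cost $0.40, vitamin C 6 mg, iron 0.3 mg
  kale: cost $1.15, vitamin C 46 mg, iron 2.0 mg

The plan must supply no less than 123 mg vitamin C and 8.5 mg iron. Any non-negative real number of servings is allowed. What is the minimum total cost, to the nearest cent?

$3.60

Minimising a linear cost over {vitamin C ≥ 123, iron ≥ 8.5, servings ≥ 0} — the optimum is at a vertex, using one or two foods.
banana only: max(123/14, 8.5/0.1) = 85 servings → $38.25.
spinach only: max(123/16, 8.5/2.5) = 7.688 servings → $5.38.
carrots only: max(123/6, 8.5/0.3) = 28.33 servings → $11.33.
kale only: max(123/46, 8.5/2.0) = 4.25 servings → $4.89.
banana + spinach with both tight: 5.135 servings and 3.195 servings → $4.55.
banana + carrots: intersection lies outside the first quadrant.
banana + kale: intersection lies outside the first quadrant.
spinach + carrots with both tight: 1.382 servings and 16.81 servings → $7.69.
spinach + kale with both tight: 1.747 servings and 2.066 servings → $3.60.
carrots + kale with both targets exact would need a negative amount; discard.
The minimum over all feasible corners is $3.60.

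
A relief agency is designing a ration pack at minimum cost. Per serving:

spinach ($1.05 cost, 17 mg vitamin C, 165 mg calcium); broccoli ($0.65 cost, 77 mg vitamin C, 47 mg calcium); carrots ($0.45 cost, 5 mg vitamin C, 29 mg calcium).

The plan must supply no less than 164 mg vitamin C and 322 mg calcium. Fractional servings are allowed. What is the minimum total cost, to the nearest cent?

Compare the cost at each extreme point of the feasible region.
spinach only: max(164/17, 322/165) = 9.647 servings → $10.13.
broccoli only: max(164/77, 322/47) = 6.851 servings → $4.45.
carrots only: max(164/5, 322/29) = 32.8 servings → $14.76.
spinach + broccoli with both tight: 1.435 servings and 1.813 servings → $2.69.
spinach + carrots: intersection lies outside the first quadrant.
broccoli + carrots with both tight: 1.575 servings and 8.552 servings → $4.87.
The minimum over all feasible corners is $2.69.

$2.69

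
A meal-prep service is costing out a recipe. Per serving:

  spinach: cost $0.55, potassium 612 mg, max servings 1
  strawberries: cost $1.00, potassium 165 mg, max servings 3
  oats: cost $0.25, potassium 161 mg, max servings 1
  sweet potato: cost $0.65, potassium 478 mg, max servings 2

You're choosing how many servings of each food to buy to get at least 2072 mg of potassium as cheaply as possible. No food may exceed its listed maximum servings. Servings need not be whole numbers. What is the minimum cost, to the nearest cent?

Cost per mg of potassium: spinach $0.0009, sweet potato $0.0014, oats $0.0016, strawberries $0.0061.
Take 1 serving of spinach: +612.0 mg potassium for $0.55 (total $0.55, still need 1460.0 mg).
Take 2 servings of sweet potato: +956.0 mg potassium for $1.30 (total $1.85, still need 504.0 mg).
Take 1 serving of oats: +161.0 mg potassium for $0.25 (total $2.10, still need 343.0 mg).
Take 2.079 servings of strawberries: +343.0 mg potassium for $2.08 (total $4.18, still need 0.0 mg).
Greedy by cheapest-per-mg is optimal for a single linear constraint, so the minimum cost is $4.18.

$4.18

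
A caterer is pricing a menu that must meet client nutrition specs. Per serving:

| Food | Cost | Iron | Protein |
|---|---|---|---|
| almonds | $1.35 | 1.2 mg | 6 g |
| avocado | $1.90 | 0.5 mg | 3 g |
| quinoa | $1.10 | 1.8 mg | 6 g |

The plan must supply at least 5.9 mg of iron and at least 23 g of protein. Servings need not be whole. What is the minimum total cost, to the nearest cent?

$4.22

A basic optimal solution has at most two foods positive. Try each food alone and each pair with both targets met exactly.
almonds only: max(5.9/1.2, 23/6) = 4.917 servings → $6.64.
avocado only: max(5.9/0.5, 23/3) = 11.8 servings → $22.42.
quinoa only: max(5.9/1.8, 23/6) = 3.833 servings → $4.22.
almonds + avocado: intersection lies outside the first quadrant.
almonds + quinoa with both tight: 1.667 servings and 2.167 servings → $4.63.
avocado + quinoa with both tight: 2.5 servings and 2.583 servings → $7.59.
Cheapest feasible corner: $4.22.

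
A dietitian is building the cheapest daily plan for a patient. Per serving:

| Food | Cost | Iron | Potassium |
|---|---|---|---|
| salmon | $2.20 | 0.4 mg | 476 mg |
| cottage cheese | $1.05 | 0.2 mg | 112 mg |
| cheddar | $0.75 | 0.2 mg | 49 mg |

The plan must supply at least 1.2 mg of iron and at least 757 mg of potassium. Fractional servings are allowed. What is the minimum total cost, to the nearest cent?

$5.36

salmon only: max(1.2/0.4, 757/476) = 3 servings → $6.60.
cottage cheese only: max(1.2/0.2, 757/112) = 6.759 servings → $7.10.
cheddar only: max(1.2/0.2, 757/49) = 15.45 servings → $11.59.
salmon + cottage cheese with both tight: 0.3373 servings and 5.325 servings → $6.33.
salmon + cheddar with both tight: 1.225 servings and 3.55 servings → $5.36.
cottage cheese + cheddar with both targets exact would need a negative amount; discard.
The minimum over all feasible corners is $5.36.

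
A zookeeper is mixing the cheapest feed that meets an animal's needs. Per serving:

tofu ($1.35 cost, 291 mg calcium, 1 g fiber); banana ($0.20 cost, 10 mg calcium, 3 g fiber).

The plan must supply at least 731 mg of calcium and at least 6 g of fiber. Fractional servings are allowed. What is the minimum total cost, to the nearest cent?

$3.57

Minimising a linear cost over {calcium ≥ 731, fiber ≥ 6, servings ≥ 0} — the optimum is at a vertex, using one or two foods.
tofu only: max(731/291, 6/1) = 6 servings → $8.10.
banana only: max(731/10, 6/3) = 73.1 servings → $14.62.
tofu + banana with both tight: 2.472 servings and 1.176 servings → $3.57.
The minimum over all feasible corners is $3.57.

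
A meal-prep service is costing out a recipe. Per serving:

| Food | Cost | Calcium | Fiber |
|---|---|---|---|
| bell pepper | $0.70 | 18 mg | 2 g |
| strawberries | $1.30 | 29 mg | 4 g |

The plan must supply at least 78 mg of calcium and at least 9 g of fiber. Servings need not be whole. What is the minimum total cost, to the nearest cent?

$3.11

This is a tiny linear program; its minimum lies at a vertex of the feasible set. List the vertices and price them.
bell pepper only: max(78/18, 9/2) = 4.5 servings → $3.15.
strawberries only: max(78/29, 9/4) = 2.69 servings → $3.50.
bell pepper + strawberries with both tight: 3.643 servings and 0.4286 servings → $3.11.
So the least-cost plan costs $3.11.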